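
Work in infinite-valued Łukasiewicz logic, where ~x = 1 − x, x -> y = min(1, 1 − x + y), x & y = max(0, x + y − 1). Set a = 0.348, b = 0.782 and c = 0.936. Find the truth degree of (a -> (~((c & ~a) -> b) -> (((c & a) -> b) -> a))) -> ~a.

~a = 1 − 0.348 = 0.652
c & ~a = max(0, 0.936 + 0.652 − 1) = max(0, 0.588) = 0.588
(c & ~a) -> b = min(1, 1 − 0.588 + 0.782) = min(1, 1.194) = 1.000
~((c & ~a) -> b) = 1 − 1.000 = 0.000
c & a = max(0, 0.936 + 0.348 − 1) = max(0, 0.284) = 0.284
(c & a) -> b = min(1, 1 − 0.284 + 0.782) = min(1, 1.498) = 1.000
((c & a) -> b) -> a = min(1, 1 − 1.000 + 0.348) = min(1, 0.348) = 0.348
~((c & ~a) -> b) -> (((c & a) -> b) -> a) = min(1, 1 − 0.000 + 0.348) = min(1, 1.348) = 1.000
a -> (~((c & ~a) -> b) -> (((c & a) -> b) -> a)) = min(1, 1 − 0.348 + 1.000) = min(1, 1.652) = 1.000
(a -> (~((c & ~a) -> b) -> (((c & a) -> b) -> a))) -> ~a = min(1, 1 − 1.000 + 0.652) = min(1, 0.652) = 0.652

0.652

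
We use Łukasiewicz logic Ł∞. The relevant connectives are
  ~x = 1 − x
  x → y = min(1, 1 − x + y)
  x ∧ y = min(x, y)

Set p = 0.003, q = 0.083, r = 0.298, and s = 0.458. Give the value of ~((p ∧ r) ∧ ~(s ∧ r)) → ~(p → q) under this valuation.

0.003

p ∧ r = min(0.003, 0.298) = 0.003
s ∧ r = min(0.458, 0.298) = 0.298
~(s ∧ r) = 1 − 0.298 = 0.702
(p ∧ r) ∧ ~(s ∧ r) = min(0.003, 0.702) = 0.003
~((p ∧ r) ∧ ~(s ∧ r)) = 1 − 0.003 = 0.997
p → q = min(1, 1 − 0.003 + 0.083) = min(1, 1.080) = 1.000
~(p → q) = 1 − 1.000 = 0.000
~((p ∧ r) ∧ ~(s ∧ r)) → ~(p → q) = min(1, 1 − 0.997 + 0.000) = min(1, 0.003) = 0.003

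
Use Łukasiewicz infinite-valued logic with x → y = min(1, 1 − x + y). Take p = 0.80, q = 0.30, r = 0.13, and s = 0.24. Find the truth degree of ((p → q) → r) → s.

0.61

p → q = min(1, 1 − 0.80 + 0.30) = min(1, 0.50) = 0.50
(p → q) → r = min(1, 1 − 0.50 + 0.13) = min(1, 0.63) = 0.63
((p → q) → r) → s = min(1, 1 − 0.63 + 0.24) = min(1, 0.61) = 0.61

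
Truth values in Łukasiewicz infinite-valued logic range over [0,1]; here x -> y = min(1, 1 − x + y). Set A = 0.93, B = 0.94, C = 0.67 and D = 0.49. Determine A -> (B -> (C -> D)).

0.95

C -> D = min(1, 1 − 0.67 + 0.49) = min(1, 0.82) = 0.82
B -> (C -> D) = min(1, 1 − 0.94 + 0.82) = min(1, 0.88) = 0.88
A -> (B -> (C -> D)) = min(1, 1 − 0.93 + 0.88) = min(1, 0.95) = 0.95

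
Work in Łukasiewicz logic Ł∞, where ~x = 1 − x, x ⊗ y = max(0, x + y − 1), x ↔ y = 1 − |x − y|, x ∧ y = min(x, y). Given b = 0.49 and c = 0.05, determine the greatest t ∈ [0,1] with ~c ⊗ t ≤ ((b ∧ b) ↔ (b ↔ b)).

0.54

~c = 1 − 0.05 = 0.95
So the left factor is ~c = 0.95.
b ∧ b = min(0.49, 0.49) = 0.49
b ↔ b = 1 − |0.49 − 0.49| = 1 − 0.00 = 1.00
(b ∧ b) ↔ (b ↔ b) = 1 − |0.49 − 1.00| = 1 − 0.51 = 0.49
So the right-hand bound is (b ∧ b) ↔ (b ↔ b) = 0.49.
The residuum of the Łukasiewicz t-norm gives the supremum: min(1, 1 − 0.95 + 0.49).
1 − 0.95 + 0.49 = 0.54, so t = min(1, 0.54) = 0.54.
Check: 0.95 ⊗ 0.54 = max(0, 0.49) = 0.49 ≤ 0.49.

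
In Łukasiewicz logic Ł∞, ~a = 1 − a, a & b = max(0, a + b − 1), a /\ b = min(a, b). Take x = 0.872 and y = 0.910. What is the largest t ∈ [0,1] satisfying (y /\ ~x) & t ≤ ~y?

0.962

~x = 1 − 0.872 = 0.128
y /\ ~x = min(0.910, 0.128) = 0.128
So the left factor is y /\ ~x = 0.128.
~y = 1 − 0.910 = 0.090
So the right-hand bound is ~y = 0.090.
The residuum of the Łukasiewicz t-norm gives the supremum: min(1, 1 − 0.128 + 0.090).
1 − 0.128 + 0.090 = 0.962, so t = min(1, 0.962) = 0.962.
Check: 0.128 & 0.962 = max(0, 0.090) = 0.090 ≤ 0.090.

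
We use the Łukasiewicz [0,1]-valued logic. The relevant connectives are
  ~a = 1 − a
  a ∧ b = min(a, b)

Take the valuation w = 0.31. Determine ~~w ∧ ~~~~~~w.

0.31

~w = 1 − 0.31 = 0.69
~~w = 1 − 0.69 = 0.31
~~~w = 1 − 0.31 = 0.69
~~~~w = 1 − 0.69 = 0.31
~~~~~w = 1 − 0.31 = 0.69
~~~~~~w = 1 − 0.69 = 0.31
~~w ∧ ~~~~~~w = min(0.31, 0.31) = 0.31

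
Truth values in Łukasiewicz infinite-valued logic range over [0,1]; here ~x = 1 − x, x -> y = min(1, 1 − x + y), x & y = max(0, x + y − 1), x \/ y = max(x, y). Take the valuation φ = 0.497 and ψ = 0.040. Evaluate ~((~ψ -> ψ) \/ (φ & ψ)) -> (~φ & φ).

0.080

~ψ = 1 − 0.040 = 0.960
~ψ -> ψ = min(1, 1 − 0.960 + 0.040) = min(1, 0.080) = 0.080
φ & ψ = max(0, 0.497 + 0.040 − 1) = max(0, -0.463) = 0.000
(~ψ -> ψ) \/ (φ & ψ) = max(0.080, 0.000) = 0.080
~((~ψ -> ψ) \/ (φ & ψ)) = 1 − 0.080 = 0.920
~φ = 1 − 0.497 = 0.503
~φ & φ = max(0, 0.503 + 0.497 − 1) = max(0, 0.000) = 0.000
~((~ψ -> ψ) \/ (φ & ψ)) -> (~φ & φ) = min(1, 1 − 0.920 + 0.000) = min(1, 0.080) = 0.080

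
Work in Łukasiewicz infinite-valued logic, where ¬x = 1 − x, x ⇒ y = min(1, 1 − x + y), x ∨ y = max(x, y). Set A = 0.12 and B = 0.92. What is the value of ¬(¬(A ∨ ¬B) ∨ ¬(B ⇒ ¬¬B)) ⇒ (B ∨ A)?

1.00

¬B = 1 − 0.92 = 0.08
A ∨ ¬B = max(0.12, 0.08) = 0.12
¬(A ∨ ¬B) = 1 − 0.12 = 0.88
¬¬B = 1 − 0.08 = 0.92
B ⇒ ¬¬B = min(1, 1 − 0.92 + 0.92) = min(1, 1.00) = 1.00
¬(B ⇒ ¬¬B) = 1 − 1.00 = 0.00
¬(A ∨ ¬B) ∨ ¬(B ⇒ ¬¬B) = max(0.88, 0.00) = 0.88
¬(¬(A ∨ ¬B) ∨ ¬(B ⇒ ¬¬B)) = 1 − 0.88 = 0.12
B ∨ A = max(0.92, 0.12) = 0.92
¬(¬(A ∨ ¬B) ∨ ¬(B ⇒ ¬¬B)) ⇒ (B ∨ A) = min(1, 1 − 0.12 + 0.92) = min(1, 1.80) = 1.00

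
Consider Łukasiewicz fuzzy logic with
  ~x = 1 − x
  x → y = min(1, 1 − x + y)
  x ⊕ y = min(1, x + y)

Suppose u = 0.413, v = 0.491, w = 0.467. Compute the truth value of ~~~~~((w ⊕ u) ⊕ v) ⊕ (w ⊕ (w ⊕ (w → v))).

w ⊕ u = min(1, 0.467 + 0.413) = min(1, 0.880) = 0.880
(w ⊕ u) ⊕ v = min(1, 0.880 + 0.491) = min(1, 1.371) = 1.000
~((w ⊕ u) ⊕ v) = 1 − 1.000 = 0.000
~~((w ⊕ u) ⊕ v) = 1 − 0.000 = 1.000
~~~((w ⊕ u) ⊕ v) = 1 − 1.000 = 0.000
~~~~((w ⊕ u) ⊕ v) = 1 − 0.000 = 1.000
~~~~~((w ⊕ u) ⊕ v) = 1 − 1.000 = 0.000
w → v = min(1, 1 − 0.467 + 0.491) = min(1, 1.024) = 1.000
w ⊕ (w → v) = min(1, 0.467 + 1.000) = min(1, 1.467) = 1.000
w ⊕ (w ⊕ (w → v)) = min(1, 0.467 + 1.000) = min(1, 1.467) = 1.000
~~~~~((w ⊕ u) ⊕ v) ⊕ (w ⊕ (w ⊕ (w → v))) = min(1, 0.000 + 1.000) = min(1, 1.000) = 1.000

1.000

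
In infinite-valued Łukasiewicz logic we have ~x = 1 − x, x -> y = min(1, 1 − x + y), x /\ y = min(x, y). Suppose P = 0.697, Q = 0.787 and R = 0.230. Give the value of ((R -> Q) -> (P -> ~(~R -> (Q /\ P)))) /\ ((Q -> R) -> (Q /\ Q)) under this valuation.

R -> Q = min(1, 1 − 0.230 + 0.787) = min(1, 1.557) = 1.000
~R = 1 − 0.230 = 0.770
Q /\ P = min(0.787, 0.697) = 0.697
~R -> (Q /\ P) = min(1, 1 − 0.770 + 0.697) = min(1, 0.927) = 0.927
~(~R -> (Q /\ P)) = 1 − 0.927 = 0.073
P -> ~(~R -> (Q /\ P)) = min(1, 1 − 0.697 + 0.073) = min(1, 0.376) = 0.376
(R -> Q) -> (P -> ~(~R -> (Q /\ P))) = min(1, 1 − 1.000 + 0.376) = min(1, 0.376) = 0.376
Q -> R = min(1, 1 − 0.787 + 0.230) = min(1, 0.443) = 0.443
Q /\ Q = min(0.787, 0.787) = 0.787
(Q -> R) -> (Q /\ Q) = min(1, 1 − 0.443 + 0.787) = min(1, 1.344) = 1.000
((R -> Q) -> (P -> ~(~R -> (Q /\ P)))) /\ ((Q -> R) -> (Q /\ Q)) = min(0.376, 1.000) = 0.376

0.376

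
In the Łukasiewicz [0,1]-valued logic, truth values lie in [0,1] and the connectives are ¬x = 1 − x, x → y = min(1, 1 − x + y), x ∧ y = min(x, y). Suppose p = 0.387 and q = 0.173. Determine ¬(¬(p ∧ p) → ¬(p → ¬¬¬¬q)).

0.399

p ∧ p = min(0.387, 0.387) = 0.387
¬(p ∧ p) = 1 − 0.387 = 0.613
¬q = 1 − 0.173 = 0.827
¬¬q = 1 − 0.827 = 0.173
¬¬¬q = 1 − 0.173 = 0.827
¬¬¬¬q = 1 − 0.827 = 0.173
p → ¬¬¬¬q = min(1, 1 − 0.387 + 0.173) = min(1, 0.786) = 0.786
¬(p → ¬¬¬¬q) = 1 − 0.786 = 0.214
¬(p ∧ p) → ¬(p → ¬¬¬¬q) = min(1, 1 − 0.613 + 0.214) = min(1, 0.601) = 0.601
¬(¬(p ∧ p) → ¬(p → ¬¬¬¬q)) = 1 − 0.601 = 0.399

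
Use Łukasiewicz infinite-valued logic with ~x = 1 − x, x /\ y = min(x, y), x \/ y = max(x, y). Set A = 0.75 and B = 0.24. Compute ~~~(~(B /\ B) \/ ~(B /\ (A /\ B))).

B /\ B = min(0.24, 0.24) = 0.24
~(B /\ B) = 1 − 0.24 = 0.76
A /\ B = min(0.75, 0.24) = 0.24
B /\ (A /\ B) = min(0.24, 0.24) = 0.24
~(B /\ (A /\ B)) = 1 − 0.24 = 0.76
~(B /\ B) \/ ~(B /\ (A /\ B)) = max(0.76, 0.76) = 0.76
~(~(B /\ B) \/ ~(B /\ (A /\ B))) = 1 − 0.76 = 0.24
~~(~(B /\ B) \/ ~(B /\ (A /\ B))) = 1 − 0.24 = 0.76
~~~(~(B /\ B) \/ ~(B /\ (A /\ B))) = 1 − 0.76 = 0.24

0.24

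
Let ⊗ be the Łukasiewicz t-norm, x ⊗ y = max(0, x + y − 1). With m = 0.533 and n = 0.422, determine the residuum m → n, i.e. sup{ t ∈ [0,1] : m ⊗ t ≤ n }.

0.889

The residuum of the Łukasiewicz t-norm gives the supremum: min(1, 1 − 0.533 + 0.422).
1 − 0.533 + 0.422 = 0.889, so t = min(1, 0.889) = 0.889.
Check: 0.533 ⊗ 0.889 = max(0, 0.422) = 0.422 ≤ 0.422.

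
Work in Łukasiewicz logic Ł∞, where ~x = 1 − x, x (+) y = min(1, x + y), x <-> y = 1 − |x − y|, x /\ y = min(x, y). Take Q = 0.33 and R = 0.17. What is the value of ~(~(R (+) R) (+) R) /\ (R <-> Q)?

0.17

R (+) R = min(1, 0.17 + 0.17) = min(1, 0.34) = 0.34
~(R (+) R) = 1 − 0.34 = 0.66
~(R (+) R) (+) R = min(1, 0.66 + 0.17) = min(1, 0.83) = 0.83
~(~(R (+) R) (+) R) = 1 − 0.83 = 0.17
R <-> Q = 1 − |0.17 − 0.33| = 1 − 0.16 = 0.84
~(~(R (+) R) (+) R) /\ (R <-> Q) = min(0.17, 0.84) = 0.17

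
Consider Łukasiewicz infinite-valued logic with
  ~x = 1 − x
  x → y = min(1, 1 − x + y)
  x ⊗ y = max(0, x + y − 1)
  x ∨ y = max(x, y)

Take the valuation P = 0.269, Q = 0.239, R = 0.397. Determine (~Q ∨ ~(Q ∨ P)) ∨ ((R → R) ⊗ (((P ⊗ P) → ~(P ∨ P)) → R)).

~Q = 1 − 0.239 = 0.761
Q ∨ P = max(0.239, 0.269) = 0.269
~(Q ∨ P) = 1 − 0.269 = 0.731
~Q ∨ ~(Q ∨ P) = max(0.761, 0.731) = 0.761
R → R = min(1, 1 − 0.397 + 0.397) = min(1, 1.000) = 1.000
P ⊗ P = max(0, 0.269 + 0.269 − 1) = max(0, -0.462) = 0.000
P ∨ P = max(0.269, 0.269) = 0.269
~(P ∨ P) = 1 − 0.269 = 0.731
(P ⊗ P) → ~(P ∨ P) = min(1, 1 − 0.000 + 0.731) = min(1, 1.731) = 1.000
((P ⊗ P) → ~(P ∨ P)) → R = min(1, 1 − 1.000 + 0.397) = min(1, 0.397) = 0.397
(R → R) ⊗ (((P ⊗ P) → ~(P ∨ P)) → R) = max(0, 1.000 + 0.397 − 1) = max(0, 0.397) = 0.397
(~Q ∨ ~(Q ∨ P)) ∨ ((R → R) ⊗ (((P ⊗ P) → ~(P ∨ P)) → R)) = max(0.761, 0.397) = 0.761

0.761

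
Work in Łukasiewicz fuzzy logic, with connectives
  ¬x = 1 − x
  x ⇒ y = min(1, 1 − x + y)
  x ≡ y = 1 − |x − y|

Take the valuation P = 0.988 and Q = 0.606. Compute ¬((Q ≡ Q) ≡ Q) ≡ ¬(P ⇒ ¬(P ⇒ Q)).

Q ≡ Q = 1 − |0.606 − 0.606| = 1 − 0.000 = 1.000
(Q ≡ Q) ≡ Q = 1 − |1.000 − 0.606| = 1 − 0.394 = 0.606
¬((Q ≡ Q) ≡ Q) = 1 − 0.606 = 0.394
P ⇒ Q = min(1, 1 − 0.988 + 0.606) = min(1, 0.618) = 0.618
¬(P ⇒ Q) = 1 − 0.618 = 0.382
P ⇒ ¬(P ⇒ Q) = min(1, 1 − 0.988 + 0.382) = min(1, 0.394) = 0.394
¬(P ⇒ ¬(P ⇒ Q)) = 1 − 0.394 = 0.606
¬((Q ≡ Q) ≡ Q) ≡ ¬(P ⇒ ¬(P ⇒ Q)) = 1 − |0.394 − 0.606| = 1 − 0.212 = 0.788

0.788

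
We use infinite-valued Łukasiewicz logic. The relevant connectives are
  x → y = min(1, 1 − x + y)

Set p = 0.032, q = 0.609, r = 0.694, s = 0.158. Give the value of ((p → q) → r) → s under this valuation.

p → q = min(1, 1 − 0.032 + 0.609) = min(1, 1.577) = 1.000
(p → q) → r = min(1, 1 − 1.000 + 0.694) = min(1, 0.694) = 0.694
((p → q) → r) → s = min(1, 1 − 0.694 + 0.158) = min(1, 0.464) = 0.464

0.464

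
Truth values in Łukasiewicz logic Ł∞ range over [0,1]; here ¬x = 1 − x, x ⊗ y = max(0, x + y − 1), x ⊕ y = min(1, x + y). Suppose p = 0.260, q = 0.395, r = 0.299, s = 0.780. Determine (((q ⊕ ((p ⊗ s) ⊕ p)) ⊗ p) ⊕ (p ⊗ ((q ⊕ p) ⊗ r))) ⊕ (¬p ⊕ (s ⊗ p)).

0.780

p ⊗ s = max(0, 0.260 + 0.780 − 1) = max(0, 0.040) = 0.040
(p ⊗ s) ⊕ p = min(1, 0.040 + 0.260) = min(1, 0.300) = 0.300
q ⊕ ((p ⊗ s) ⊕ p) = min(1, 0.395 + 0.300) = min(1, 0.695) = 0.695
(q ⊕ ((p ⊗ s) ⊕ p)) ⊗ p = max(0, 0.695 + 0.260 − 1) = max(0, -0.045) = 0.000
q ⊕ p = min(1, 0.395 + 0.260) = min(1, 0.655) = 0.655
(q ⊕ p) ⊗ r = max(0, 0.655 + 0.299 − 1) = max(0, -0.046) = 0.000
p ⊗ ((q ⊕ p) ⊗ r) = max(0, 0.260 + 0.000 − 1) = max(0, -0.740) = 0.000
((q ⊕ ((p ⊗ s) ⊕ p)) ⊗ p) ⊕ (p ⊗ ((q ⊕ p) ⊗ r)) = min(1, 0.000 + 0.000) = min(1, 0.000) = 0.000
¬p = 1 − 0.260 = 0.740
s ⊗ p = max(0, 0.780 + 0.260 − 1) = max(0, 0.040) = 0.040
¬p ⊕ (s ⊗ p) = min(1, 0.740 + 0.040) = min(1, 0.780) = 0.780
(((q ⊕ ((p ⊗ s) ⊕ p)) ⊗ p) ⊕ (p ⊗ ((q ⊕ p) ⊗ r))) ⊕ (¬p ⊕ (s ⊗ p)) = min(1, 0.000 + 0.780) = min(1, 0.780) = 0.780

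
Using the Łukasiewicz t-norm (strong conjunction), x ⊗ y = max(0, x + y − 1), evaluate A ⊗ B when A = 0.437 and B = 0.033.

A ⊗ B = max(0, 0.437 + 0.033 − 1) = max(0, -0.530) = 0.000
For comparison, the Gödel (minimum) t-norm min(x, y) would give 0.033.

0.000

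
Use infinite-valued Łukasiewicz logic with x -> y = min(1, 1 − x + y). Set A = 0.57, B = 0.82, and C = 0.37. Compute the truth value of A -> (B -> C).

B -> C = min(1, 1 − 0.82 + 0.37) = min(1, 0.55) = 0.55
A -> (B -> C) = min(1, 1 − 0.57 + 0.55) = min(1, 0.98) = 0.98

0.98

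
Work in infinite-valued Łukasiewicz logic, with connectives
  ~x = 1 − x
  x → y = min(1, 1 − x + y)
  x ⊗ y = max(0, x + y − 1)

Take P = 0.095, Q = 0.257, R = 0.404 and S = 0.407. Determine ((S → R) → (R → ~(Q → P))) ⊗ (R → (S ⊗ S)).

S → R = min(1, 1 − 0.407 + 0.404) = min(1, 0.997) = 0.997
Q → P = min(1, 1 − 0.257 + 0.095) = min(1, 0.838) = 0.838
~(Q → P) = 1 − 0.838 = 0.162
R → ~(Q → P) = min(1, 1 − 0.404 + 0.162) = min(1, 0.758) = 0.758
(S → R) → (R → ~(Q → P)) = min(1, 1 − 0.997 + 0.758) = min(1, 0.761) = 0.761
S ⊗ S = max(0, 0.407 + 0.407 − 1) = max(0, -0.186) = 0.000
R → (S ⊗ S) = min(1, 1 − 0.404 + 0.000) = min(1, 0.596) = 0.596
((S → R) → (R → ~(Q → P))) ⊗ (R → (S ⊗ S)) = max(0, 0.761 + 0.596 − 1) = max(0, 0.357) = 0.357

0.357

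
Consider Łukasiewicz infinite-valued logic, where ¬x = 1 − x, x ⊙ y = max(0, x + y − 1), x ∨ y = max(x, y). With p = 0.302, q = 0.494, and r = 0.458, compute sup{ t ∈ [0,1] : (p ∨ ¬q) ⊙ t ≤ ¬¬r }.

¬q = 1 − 0.494 = 0.506
p ∨ ¬q = max(0.302, 0.506) = 0.506
So the left factor is p ∨ ¬q = 0.506.
¬r = 1 − 0.458 = 0.542
¬¬r = 1 − 0.542 = 0.458
So the right-hand bound is ¬¬r = 0.458.
The residuum of the Łukasiewicz t-norm gives the supremum: min(1, 1 − 0.506 + 0.458).
1 − 0.506 + 0.458 = 0.952, so t = min(1, 0.952) = 0.952.
Check: 0.506 ⊙ 0.952 = max(0, 0.458) = 0.458 ≤ 0.458.

0.952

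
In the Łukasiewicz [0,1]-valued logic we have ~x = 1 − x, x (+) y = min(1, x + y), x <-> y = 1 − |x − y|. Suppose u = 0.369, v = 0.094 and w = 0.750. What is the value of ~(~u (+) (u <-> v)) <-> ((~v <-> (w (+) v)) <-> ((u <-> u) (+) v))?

0.062

~u = 1 − 0.369 = 0.631
u <-> v = 1 − |0.369 − 0.094| = 1 − 0.275 = 0.725
~u (+) (u <-> v) = min(1, 0.631 + 0.725) = min(1, 1.356) = 1.000
~(~u (+) (u <-> v)) = 1 − 1.000 = 0.000
~v = 1 − 0.094 = 0.906
w (+) v = min(1, 0.750 + 0.094) = min(1, 0.844) = 0.844
~v <-> (w (+) v) = 1 − |0.906 − 0.844| = 1 − 0.062 = 0.938
u <-> u = 1 − |0.369 − 0.369| = 1 − 0.000 = 1.000
(u <-> u) (+) v = min(1, 1.000 + 0.094) = min(1, 1.094) = 1.000
(~v <-> (w (+) v)) <-> ((u <-> u) (+) v) = 1 − |0.938 − 1.000| = 1 − 0.062 = 0.938
~(~u (+) (u <-> v)) <-> ((~v <-> (w (+) v)) <-> ((u <-> u) (+) v)) = 1 − |0.000 − 0.938| = 1 − 0.938 = 0.062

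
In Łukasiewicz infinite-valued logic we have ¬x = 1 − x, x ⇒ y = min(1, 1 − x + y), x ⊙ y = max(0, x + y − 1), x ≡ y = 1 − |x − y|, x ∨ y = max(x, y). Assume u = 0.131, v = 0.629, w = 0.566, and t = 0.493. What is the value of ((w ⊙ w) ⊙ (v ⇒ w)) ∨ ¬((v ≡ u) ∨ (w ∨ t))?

w ⊙ w = max(0, 0.566 + 0.566 − 1) = max(0, 0.132) = 0.132
v ⇒ w = min(1, 1 − 0.629 + 0.566) = min(1, 0.937) = 0.937
(w ⊙ w) ⊙ (v ⇒ w) = max(0, 0.132 + 0.937 − 1) = max(0, 0.069) = 0.069
v ≡ u = 1 − |0.629 − 0.131| = 1 − 0.498 = 0.502
w ∨ t = max(0.566, 0.493) = 0.566
(v ≡ u) ∨ (w ∨ t) = max(0.502, 0.566) = 0.566
¬((v ≡ u) ∨ (w ∨ t)) = 1 − 0.566 = 0.434
((w ⊙ w) ⊙ (v ⇒ w)) ∨ ¬((v ≡ u) ∨ (w ∨ t)) = max(0.069, 0.434) = 0.434

0.434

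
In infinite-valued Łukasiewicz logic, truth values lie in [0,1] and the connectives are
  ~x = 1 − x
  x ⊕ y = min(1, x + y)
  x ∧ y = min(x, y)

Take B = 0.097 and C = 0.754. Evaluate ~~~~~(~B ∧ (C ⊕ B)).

0.149

~B = 1 − 0.097 = 0.903
C ⊕ B = min(1, 0.754 + 0.097) = min(1, 0.851) = 0.851
~B ∧ (C ⊕ B) = min(0.903, 0.851) = 0.851
~(~B ∧ (C ⊕ B)) = 1 − 0.851 = 0.149
~~(~B ∧ (C ⊕ B)) = 1 − 0.149 = 0.851
~~~(~B ∧ (C ⊕ B)) = 1 − 0.851 = 0.149
~~~~(~B ∧ (C ⊕ B)) = 1 − 0.149 = 0.851
~~~~~(~B ∧ (C ⊕ B)) = 1 − 0.851 = 0.149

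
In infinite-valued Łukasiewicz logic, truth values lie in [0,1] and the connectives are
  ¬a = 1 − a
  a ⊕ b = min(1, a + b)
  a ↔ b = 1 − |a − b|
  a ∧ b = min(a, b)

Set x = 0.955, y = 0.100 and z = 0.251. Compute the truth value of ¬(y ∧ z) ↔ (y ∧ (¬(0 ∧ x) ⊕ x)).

y ∧ z = min(0.100, 0.251) = 0.100
¬(y ∧ z) = 1 − 0.100 = 0.900
0 ∧ x = min(0.000, 0.955) = 0.000
¬(0 ∧ x) = 1 − 0.000 = 1.000
¬(0 ∧ x) ⊕ x = min(1, 1.000 + 0.955) = min(1, 1.955) = 1.000
y ∧ (¬(0 ∧ x) ⊕ x) = min(0.100, 1.000) = 0.100
¬(y ∧ z) ↔ (y ∧ (¬(0 ∧ x) ⊕ x)) = 1 − |0.900 − 0.100| = 1 − 0.800 = 0.200

0.200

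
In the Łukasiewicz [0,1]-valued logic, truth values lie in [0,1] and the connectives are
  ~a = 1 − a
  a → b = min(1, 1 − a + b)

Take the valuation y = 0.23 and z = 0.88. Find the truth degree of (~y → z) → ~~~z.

0.12

~y = 1 − 0.23 = 0.77
~y → z = min(1, 1 − 0.77 + 0.88) = min(1, 1.11) = 1.00
~z = 1 − 0.88 = 0.12
~~z = 1 − 0.12 = 0.88
~~~z = 1 − 0.88 = 0.12
(~y → z) → ~~~z = min(1, 1 − 1.00 + 0.12) = min(1, 0.12) = 0.12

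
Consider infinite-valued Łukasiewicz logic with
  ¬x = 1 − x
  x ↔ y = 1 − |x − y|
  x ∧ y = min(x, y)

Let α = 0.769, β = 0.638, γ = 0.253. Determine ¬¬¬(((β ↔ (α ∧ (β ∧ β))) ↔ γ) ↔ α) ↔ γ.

0.737

β ∧ β = min(0.638, 0.638) = 0.638
α ∧ (β ∧ β) = min(0.769, 0.638) = 0.638
β ↔ (α ∧ (β ∧ β)) = 1 − |0.638 − 0.638| = 1 − 0.000 = 1.000
(β ↔ (α ∧ (β ∧ β))) ↔ γ = 1 − |1.000 − 0.253| = 1 − 0.747 = 0.253
((β ↔ (α ∧ (β ∧ β))) ↔ γ) ↔ α = 1 − |0.253 − 0.769| = 1 − 0.516 = 0.484
¬(((β ↔ (α ∧ (β ∧ β))) ↔ γ) ↔ α) = 1 − 0.484 = 0.516
¬¬(((β ↔ (α ∧ (β ∧ β))) ↔ γ) ↔ α) = 1 − 0.516 = 0.484
¬¬¬(((β ↔ (α ∧ (β ∧ β))) ↔ γ) ↔ α) = 1 − 0.484 = 0.516
¬¬¬(((β ↔ (α ∧ (β ∧ β))) ↔ γ) ↔ α) ↔ γ = 1 − |0.516 − 0.253| = 1 − 0.263 = 0.737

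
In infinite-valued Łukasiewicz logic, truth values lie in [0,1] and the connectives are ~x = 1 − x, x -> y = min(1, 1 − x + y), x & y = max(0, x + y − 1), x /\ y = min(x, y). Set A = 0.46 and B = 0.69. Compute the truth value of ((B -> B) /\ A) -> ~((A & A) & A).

B -> B = min(1, 1 − 0.69 + 0.69) = min(1, 1.00) = 1.00
(B -> B) /\ A = min(1.00, 0.46) = 0.46
A & A = max(0, 0.46 + 0.46 − 1) = max(0, -0.08) = 0.00
(A & A) & A = max(0, 0.00 + 0.46 − 1) = max(0, -0.54) = 0.00
~((A & A) & A) = 1 − 0.00 = 1.00
((B -> B) /\ A) -> ~((A & A) & A) = min(1, 1 − 0.46 + 1.00) = min(1, 1.54) = 1.00

1.00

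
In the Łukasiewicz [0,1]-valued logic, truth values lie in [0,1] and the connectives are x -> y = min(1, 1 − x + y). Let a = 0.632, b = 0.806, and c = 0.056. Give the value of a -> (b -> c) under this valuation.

b -> c = min(1, 1 − 0.806 + 0.056) = min(1, 0.250) = 0.250
a -> (b -> c) = min(1, 1 − 0.632 + 0.250) = min(1, 0.618) = 0.618

0.618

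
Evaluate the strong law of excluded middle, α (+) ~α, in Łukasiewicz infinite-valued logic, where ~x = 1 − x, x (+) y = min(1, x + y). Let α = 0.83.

~α = 1 − 0.83 = 0.17
α (+) ~α = min(1, 0.83 + 0.17) = min(1, 1.00) = 1.00
(As expected: always 1 in Ł∞ since a ⊕ (1−a) = 1.)

1.00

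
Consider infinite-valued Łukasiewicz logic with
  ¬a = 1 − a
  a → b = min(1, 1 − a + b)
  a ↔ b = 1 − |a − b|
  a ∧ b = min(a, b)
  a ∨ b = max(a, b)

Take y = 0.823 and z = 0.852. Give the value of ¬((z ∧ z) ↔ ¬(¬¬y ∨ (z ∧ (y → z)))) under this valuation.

z ∧ z = min(0.852, 0.852) = 0.852
¬y = 1 − 0.823 = 0.177
¬¬y = 1 − 0.177 = 0.823
y → z = min(1, 1 − 0.823 + 0.852) = min(1, 1.029) = 1.000
z ∧ (y → z) = min(0.852, 1.000) = 0.852
¬¬y ∨ (z ∧ (y → z)) = max(0.823, 0.852) = 0.852
¬(¬¬y ∨ (z ∧ (y → z))) = 1 − 0.852 = 0.148
(z ∧ z) ↔ ¬(¬¬y ∨ (z ∧ (y → z))) = 1 − |0.852 − 0.148| = 1 − 0.704 = 0.296
¬((z ∧ z) ↔ ¬(¬¬y ∨ (z ∧ (y → z)))) = 1 − 0.296 = 0.704

0.704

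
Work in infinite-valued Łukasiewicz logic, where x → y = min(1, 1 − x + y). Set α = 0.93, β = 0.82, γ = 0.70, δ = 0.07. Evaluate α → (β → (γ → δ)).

0.62

γ → δ = min(1, 1 − 0.70 + 0.07) = min(1, 0.37) = 0.37
β → (γ → δ) = min(1, 1 − 0.82 + 0.37) = min(1, 0.55) = 0.55
α → (β → (γ → δ)) = min(1, 1 − 0.93 + 0.55) = min(1, 0.62) = 0.62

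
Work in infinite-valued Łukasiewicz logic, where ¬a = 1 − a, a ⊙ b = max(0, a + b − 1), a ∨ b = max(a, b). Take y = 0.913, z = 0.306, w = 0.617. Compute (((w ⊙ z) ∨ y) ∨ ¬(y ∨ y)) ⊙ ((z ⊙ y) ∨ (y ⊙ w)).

0.443

w ⊙ z = max(0, 0.617 + 0.306 − 1) = max(0, -0.077) = 0.000
(w ⊙ z) ∨ y = max(0.000, 0.913) = 0.913
y ∨ y = max(0.913, 0.913) = 0.913
¬(y ∨ y) = 1 − 0.913 = 0.087
((w ⊙ z) ∨ y) ∨ ¬(y ∨ y) = max(0.913, 0.087) = 0.913
z ⊙ y = max(0, 0.306 + 0.913 − 1) = max(0, 0.219) = 0.219
y ⊙ w = max(0, 0.913 + 0.617 − 1) = max(0, 0.530) = 0.530
(z ⊙ y) ∨ (y ⊙ w) = max(0.219, 0.530) = 0.530
(((w ⊙ z) ∨ y) ∨ ¬(y ∨ y)) ⊙ ((z ⊙ y) ∨ (y ⊙ w)) = max(0, 0.913 + 0.530 − 1) = max(0, 0.443) = 0.443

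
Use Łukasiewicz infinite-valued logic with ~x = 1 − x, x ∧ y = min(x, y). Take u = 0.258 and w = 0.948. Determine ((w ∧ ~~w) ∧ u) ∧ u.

~w = 1 − 0.948 = 0.052
~~w = 1 − 0.052 = 0.948
w ∧ ~~w = min(0.948, 0.948) = 0.948
(w ∧ ~~w) ∧ u = min(0.948, 0.258) = 0.258
((w ∧ ~~w) ∧ u) ∧ u = min(0.258, 0.258) = 0.258

0.258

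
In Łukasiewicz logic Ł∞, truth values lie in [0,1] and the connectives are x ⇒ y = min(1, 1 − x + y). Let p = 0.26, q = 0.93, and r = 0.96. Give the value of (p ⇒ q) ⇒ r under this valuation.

0.96

p ⇒ q = min(1, 1 − 0.26 + 0.93) = min(1, 1.67) = 1.00
(p ⇒ q) ⇒ r = min(1, 1 − 1.00 + 0.96) = min(1, 0.96) = 0.96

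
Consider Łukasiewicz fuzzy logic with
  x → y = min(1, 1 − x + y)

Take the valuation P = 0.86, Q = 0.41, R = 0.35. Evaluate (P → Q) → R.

P → Q = min(1, 1 − 0.86 + 0.41) = min(1, 0.55) = 0.55
(P → Q) → R = min(1, 1 − 0.55 + 0.35) = min(1, 0.80) = 0.80

0.80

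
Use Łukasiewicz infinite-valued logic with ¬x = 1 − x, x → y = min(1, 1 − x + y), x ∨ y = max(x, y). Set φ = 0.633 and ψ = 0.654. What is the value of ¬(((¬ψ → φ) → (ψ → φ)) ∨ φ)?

0.021

¬ψ = 1 − 0.654 = 0.346
¬ψ → φ = min(1, 1 − 0.346 + 0.633) = min(1, 1.287) = 1.000
ψ → φ = min(1, 1 − 0.654 + 0.633) = min(1, 0.979) = 0.979
(¬ψ → φ) → (ψ → φ) = min(1, 1 − 1.000 + 0.979) = min(1, 0.979) = 0.979
((¬ψ → φ) → (ψ → φ)) ∨ φ = max(0.979, 0.633) = 0.979
¬(((¬ψ → φ) → (ψ → φ)) ∨ φ) = 1 − 0.979 = 0.021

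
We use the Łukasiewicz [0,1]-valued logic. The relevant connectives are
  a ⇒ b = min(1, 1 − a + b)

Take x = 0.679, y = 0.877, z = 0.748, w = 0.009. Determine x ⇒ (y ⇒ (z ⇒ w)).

z ⇒ w = min(1, 1 − 0.748 + 0.009) = min(1, 0.261) = 0.261
y ⇒ (z ⇒ w) = min(1, 1 − 0.877 + 0.261) = min(1, 0.384) = 0.384
x ⇒ (y ⇒ (z ⇒ w)) = min(1, 1 − 0.679 + 0.384) = min(1, 0.705) = 0.705

0.705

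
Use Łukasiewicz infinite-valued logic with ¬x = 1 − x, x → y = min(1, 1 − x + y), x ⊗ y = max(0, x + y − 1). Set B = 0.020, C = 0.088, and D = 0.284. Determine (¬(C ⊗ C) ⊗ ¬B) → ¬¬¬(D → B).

0.284

C ⊗ C = max(0, 0.088 + 0.088 − 1) = max(0, -0.824) = 0.000
¬(C ⊗ C) = 1 − 0.000 = 1.000
¬B = 1 − 0.020 = 0.980
¬(C ⊗ C) ⊗ ¬B = max(0, 1.000 + 0.980 − 1) = max(0, 0.980) = 0.980
D → B = min(1, 1 − 0.284 + 0.020) = min(1, 0.736) = 0.736
¬(D → B) = 1 − 0.736 = 0.264
¬¬(D → B) = 1 − 0.264 = 0.736
¬¬¬(D → B) = 1 − 0.736 = 0.264
(¬(C ⊗ C) ⊗ ¬B) → ¬¬¬(D → B) = min(1, 1 − 0.980 + 0.264) = min(1, 0.284) = 0.284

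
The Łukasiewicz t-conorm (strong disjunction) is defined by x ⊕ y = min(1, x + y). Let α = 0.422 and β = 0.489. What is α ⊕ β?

0.911

α ⊕ β = min(1, 0.422 + 0.489) = min(1, 0.911) = 0.911
For comparison, the Gödel t-conorm max(x, y) would give 0.489.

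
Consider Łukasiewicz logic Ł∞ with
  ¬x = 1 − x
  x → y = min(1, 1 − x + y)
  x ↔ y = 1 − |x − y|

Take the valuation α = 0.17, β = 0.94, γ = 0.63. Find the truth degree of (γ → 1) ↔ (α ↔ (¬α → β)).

γ → 1 = min(1, 1 − 0.63 + 1.00) = min(1, 1.37) = 1.00
¬α = 1 − 0.17 = 0.83
¬α → β = min(1, 1 − 0.83 + 0.94) = min(1, 1.11) = 1.00
α ↔ (¬α → β) = 1 − |0.17 − 1.00| = 1 − 0.83 = 0.17
(γ → 1) ↔ (α ↔ (¬α → β)) = 1 − |1.00 − 0.17| = 1 − 0.83 = 0.17

0.17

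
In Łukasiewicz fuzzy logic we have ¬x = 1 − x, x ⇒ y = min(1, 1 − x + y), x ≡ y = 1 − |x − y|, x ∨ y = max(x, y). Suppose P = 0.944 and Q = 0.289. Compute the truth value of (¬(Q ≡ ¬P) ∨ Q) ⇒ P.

1.000

¬P = 1 − 0.944 = 0.056
Q ≡ ¬P = 1 − |0.289 − 0.056| = 1 − 0.233 = 0.767
¬(Q ≡ ¬P) = 1 − 0.767 = 0.233
¬(Q ≡ ¬P) ∨ Q = max(0.233, 0.289) = 0.289
(¬(Q ≡ ¬P) ∨ Q) ⇒ P = min(1, 1 − 0.289 + 0.944) = min(1, 1.655) = 1.000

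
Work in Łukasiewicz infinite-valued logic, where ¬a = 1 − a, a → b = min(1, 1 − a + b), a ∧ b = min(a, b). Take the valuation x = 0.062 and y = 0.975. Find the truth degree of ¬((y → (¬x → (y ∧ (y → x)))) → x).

0.112

¬x = 1 − 0.062 = 0.938
y → x = min(1, 1 − 0.975 + 0.062) = min(1, 0.087) = 0.087
y ∧ (y → x) = min(0.975, 0.087) = 0.087
¬x → (y ∧ (y → x)) = min(1, 1 − 0.938 + 0.087) = min(1, 0.149) = 0.149
y → (¬x → (y ∧ (y → x))) = min(1, 1 − 0.975 + 0.149) = min(1, 0.174) = 0.174
(y → (¬x → (y ∧ (y → x)))) → x = min(1, 1 − 0.174 + 0.062) = min(1, 0.888) = 0.888
¬((y → (¬x → (y ∧ (y → x)))) → x) = 1 − 0.888 = 0.112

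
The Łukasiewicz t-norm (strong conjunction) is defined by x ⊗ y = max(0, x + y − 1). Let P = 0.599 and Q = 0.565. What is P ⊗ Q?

P ⊗ Q = max(0, 0.599 + 0.565 − 1) = max(0, 0.164) = 0.164
For comparison, the Gödel (minimum) t-norm min(x, y) would give 0.565.

0.164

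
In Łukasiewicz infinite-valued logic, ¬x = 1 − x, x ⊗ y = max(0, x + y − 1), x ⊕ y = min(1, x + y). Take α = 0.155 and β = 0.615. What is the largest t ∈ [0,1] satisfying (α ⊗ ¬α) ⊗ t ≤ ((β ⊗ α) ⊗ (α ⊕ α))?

¬α = 1 − 0.155 = 0.845
α ⊗ ¬α = max(0, 0.155 + 0.845 − 1) = max(0, 0.000) = 0.000
So the left factor is α ⊗ ¬α = 0.000.
β ⊗ α = max(0, 0.615 + 0.155 − 1) = max(0, -0.230) = 0.000
α ⊕ α = min(1, 0.155 + 0.155) = min(1, 0.310) = 0.310
(β ⊗ α) ⊗ (α ⊕ α) = max(0, 0.000 + 0.310 − 1) = max(0, -0.690) = 0.000
So the right-hand bound is (β ⊗ α) ⊗ (α ⊕ α) = 0.000.
The residuum of the Łukasiewicz t-norm gives the supremum: min(1, 1 − 0.000 + 0.000).
1 − 0.000 + 0.000 = 1.000, so t = min(1, 1.000) = 1.000.
Check: 0.000 ⊗ 1.000 = max(0, 0.000) = 0.000 ≤ 0.000.

1.000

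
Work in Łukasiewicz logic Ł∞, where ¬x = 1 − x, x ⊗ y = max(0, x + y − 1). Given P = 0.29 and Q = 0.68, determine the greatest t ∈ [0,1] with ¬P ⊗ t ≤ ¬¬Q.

¬P = 1 − 0.29 = 0.71
So the left factor is ¬P = 0.71.
¬Q = 1 − 0.68 = 0.32
¬¬Q = 1 − 0.32 = 0.68
So the right-hand bound is ¬¬Q = 0.68.
The residuum of the Łukasiewicz t-norm gives the supremum: min(1, 1 − 0.71 + 0.68).
1 − 0.71 + 0.68 = 0.97, so t = min(1, 0.97) = 0.97.
Check: 0.71 ⊗ 0.97 = max(0, 0.68) = 0.68 ≤ 0.68.

0.97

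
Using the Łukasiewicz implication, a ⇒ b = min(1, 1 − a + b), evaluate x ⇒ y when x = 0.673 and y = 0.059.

x ⇒ y = min(1, 1 − 0.673 + 0.059) = min(1, 0.386) = 0.386
For comparison, the Gödel implication (1 if a ≤ b else b) would give 0.059.

0.386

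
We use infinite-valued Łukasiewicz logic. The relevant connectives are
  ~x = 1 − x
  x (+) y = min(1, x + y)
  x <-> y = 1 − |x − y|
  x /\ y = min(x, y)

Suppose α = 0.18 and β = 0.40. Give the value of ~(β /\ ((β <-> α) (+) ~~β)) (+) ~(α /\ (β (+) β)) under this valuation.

1.00

β <-> α = 1 − |0.40 − 0.18| = 1 − 0.22 = 0.78
~β = 1 − 0.40 = 0.60
~~β = 1 − 0.60 = 0.40
(β <-> α) (+) ~~β = min(1, 0.78 + 0.40) = min(1, 1.18) = 1.00
β /\ ((β <-> α) (+) ~~β) = min(0.40, 1.00) = 0.40
~(β /\ ((β <-> α) (+) ~~β)) = 1 − 0.40 = 0.60
β (+) β = min(1, 0.40 + 0.40) = min(1, 0.80) = 0.80
α /\ (β (+) β) = min(0.18, 0.80) = 0.18
~(α /\ (β (+) β)) = 1 − 0.18 = 0.82
~(β /\ ((β <-> α) (+) ~~β)) (+) ~(α /\ (β (+) β)) = min(1, 0.60 + 0.82) = min(1, 1.42) = 1.00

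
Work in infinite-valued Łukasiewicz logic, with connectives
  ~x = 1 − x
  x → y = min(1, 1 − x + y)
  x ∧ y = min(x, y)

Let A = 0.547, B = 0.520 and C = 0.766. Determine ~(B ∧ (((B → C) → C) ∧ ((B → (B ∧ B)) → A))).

0.480

B → C = min(1, 1 − 0.520 + 0.766) = min(1, 1.246) = 1.000
(B → C) → C = min(1, 1 − 1.000 + 0.766) = min(1, 0.766) = 0.766
B ∧ B = min(0.520, 0.520) = 0.520
B → (B ∧ B) = min(1, 1 − 0.520 + 0.520) = min(1, 1.000) = 1.000
(B → (B ∧ B)) → A = min(1, 1 − 1.000 + 0.547) = min(1, 0.547) = 0.547
((B → C) → C) ∧ ((B → (B ∧ B)) → A) = min(0.766, 0.547) = 0.547
B ∧ (((B → C) → C) ∧ ((B → (B ∧ B)) → A)) = min(0.520, 0.547) = 0.520
~(B ∧ (((B → C) → C) ∧ ((B → (B ∧ B)) → A))) = 1 − 0.520 = 0.480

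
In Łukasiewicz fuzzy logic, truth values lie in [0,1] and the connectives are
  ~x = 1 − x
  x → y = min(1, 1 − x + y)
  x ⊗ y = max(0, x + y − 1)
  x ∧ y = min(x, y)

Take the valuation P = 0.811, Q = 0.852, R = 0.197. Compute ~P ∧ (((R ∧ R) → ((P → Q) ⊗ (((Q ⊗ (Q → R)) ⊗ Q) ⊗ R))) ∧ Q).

~P = 1 − 0.811 = 0.189
R ∧ R = min(0.197, 0.197) = 0.197
P → Q = min(1, 1 − 0.811 + 0.852) = min(1, 1.041) = 1.000
Q → R = min(1, 1 − 0.852 + 0.197) = min(1, 0.345) = 0.345
Q ⊗ (Q → R) = max(0, 0.852 + 0.345 − 1) = max(0, 0.197) = 0.197
(Q ⊗ (Q → R)) ⊗ Q = max(0, 0.197 + 0.852 − 1) = max(0, 0.049) = 0.049
((Q ⊗ (Q → R)) ⊗ Q) ⊗ R = max(0, 0.049 + 0.197 − 1) = max(0, -0.754) = 0.000
(P → Q) ⊗ (((Q ⊗ (Q → R)) ⊗ Q) ⊗ R) = max(0, 1.000 + 0.000 − 1) = max(0, 0.000) = 0.000
(R ∧ R) → ((P → Q) ⊗ (((Q ⊗ (Q → R)) ⊗ Q) ⊗ R)) = min(1, 1 − 0.197 + 0.000) = min(1, 0.803) = 0.803
((R ∧ R) → ((P → Q) ⊗ (((Q ⊗ (Q → R)) ⊗ Q) ⊗ R))) ∧ Q = min(0.803, 0.852) = 0.803
~P ∧ (((R ∧ R) → ((P → Q) ⊗ (((Q ⊗ (Q → R)) ⊗ Q) ⊗ R))) ∧ Q) = min(0.189, 0.803) = 0.189

0.189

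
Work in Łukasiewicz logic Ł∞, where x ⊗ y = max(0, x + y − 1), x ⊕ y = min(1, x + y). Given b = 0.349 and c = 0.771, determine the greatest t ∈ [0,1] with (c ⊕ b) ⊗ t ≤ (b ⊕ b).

c ⊕ b = min(1, 0.771 + 0.349) = min(1, 1.120) = 1.000
So the left factor is c ⊕ b = 1.000.
b ⊕ b = min(1, 0.349 + 0.349) = min(1, 0.698) = 0.698
So the right-hand bound is b ⊕ b = 0.698.
The residuum of the Łukasiewicz t-norm gives the supremum: min(1, 1 − 1.000 + 0.698).
1 − 1.000 + 0.698 = 0.698, so t = min(1, 0.698) = 0.698.
Check: 1.000 ⊗ 0.698 = max(0, 0.698) = 0.698 ≤ 0.698.

0.698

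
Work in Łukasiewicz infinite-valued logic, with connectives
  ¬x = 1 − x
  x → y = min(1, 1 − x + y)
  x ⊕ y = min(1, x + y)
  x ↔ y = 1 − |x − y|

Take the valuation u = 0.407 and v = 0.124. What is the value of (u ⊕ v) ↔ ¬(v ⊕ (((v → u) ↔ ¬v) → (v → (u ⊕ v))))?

u ⊕ v = min(1, 0.407 + 0.124) = min(1, 0.531) = 0.531
v → u = min(1, 1 − 0.124 + 0.407) = min(1, 1.283) = 1.000
¬v = 1 − 0.124 = 0.876
(v → u) ↔ ¬v = 1 − |1.000 − 0.876| = 1 − 0.124 = 0.876
v → (u ⊕ v) = min(1, 1 − 0.124 + 0.531) = min(1, 1.407) = 1.000
((v → u) ↔ ¬v) → (v → (u ⊕ v)) = min(1, 1 − 0.876 + 1.000) = min(1, 1.124) = 1.000
v ⊕ (((v → u) ↔ ¬v) → (v → (u ⊕ v))) = min(1, 0.124 + 1.000) = min(1, 1.124) = 1.000
¬(v ⊕ (((v → u) ↔ ¬v) → (v → (u ⊕ v)))) = 1 − 1.000 = 0.000
(u ⊕ v) ↔ ¬(v ⊕ (((v → u) ↔ ¬v) → (v → (u ⊕ v)))) = 1 − |0.531 − 0.000| = 1 − 0.531 = 0.469

0.469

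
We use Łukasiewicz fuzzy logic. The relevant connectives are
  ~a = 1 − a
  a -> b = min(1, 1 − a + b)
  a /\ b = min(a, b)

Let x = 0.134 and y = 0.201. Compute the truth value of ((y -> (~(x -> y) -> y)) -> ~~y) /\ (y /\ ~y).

x -> y = min(1, 1 − 0.134 + 0.201) = min(1, 1.067) = 1.000
~(x -> y) = 1 − 1.000 = 0.000
~(x -> y) -> y = min(1, 1 − 0.000 + 0.201) = min(1, 1.201) = 1.000
y -> (~(x -> y) -> y) = min(1, 1 − 0.201 + 1.000) = min(1, 1.799) = 1.000
~y = 1 − 0.201 = 0.799
~~y = 1 − 0.799 = 0.201
(y -> (~(x -> y) -> y)) -> ~~y = min(1, 1 − 1.000 + 0.201) = min(1, 0.201) = 0.201
y /\ ~y = min(0.201, 0.799) = 0.201
((y -> (~(x -> y) -> y)) -> ~~y) /\ (y /\ ~y) = min(0.201, 0.201) = 0.201

0.201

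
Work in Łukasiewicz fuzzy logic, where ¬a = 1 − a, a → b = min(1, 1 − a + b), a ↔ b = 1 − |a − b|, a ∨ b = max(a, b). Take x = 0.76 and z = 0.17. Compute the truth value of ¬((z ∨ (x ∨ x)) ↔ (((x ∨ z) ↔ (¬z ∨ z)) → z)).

0.52

x ∨ x = max(0.76, 0.76) = 0.76
z ∨ (x ∨ x) = max(0.17, 0.76) = 0.76
x ∨ z = max(0.76, 0.17) = 0.76
¬z = 1 − 0.17 = 0.83
¬z ∨ z = max(0.83, 0.17) = 0.83
(x ∨ z) ↔ (¬z ∨ z) = 1 − |0.76 − 0.83| = 1 − 0.07 = 0.93
((x ∨ z) ↔ (¬z ∨ z)) → z = min(1, 1 − 0.93 + 0.17) = min(1, 0.24) = 0.24
(z ∨ (x ∨ x)) ↔ (((x ∨ z) ↔ (¬z ∨ z)) → z) = 1 − |0.76 − 0.24| = 1 − 0.52 = 0.48
¬((z ∨ (x ∨ x)) ↔ (((x ∨ z) ↔ (¬z ∨ z)) → z)) = 1 − 0.48 = 0.52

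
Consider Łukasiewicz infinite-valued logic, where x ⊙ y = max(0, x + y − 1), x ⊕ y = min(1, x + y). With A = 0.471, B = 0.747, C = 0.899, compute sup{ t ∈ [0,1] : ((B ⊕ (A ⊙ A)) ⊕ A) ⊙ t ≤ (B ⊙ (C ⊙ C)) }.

0.545

A ⊙ A = max(0, 0.471 + 0.471 − 1) = max(0, -0.058) = 0.000
B ⊕ (A ⊙ A) = min(1, 0.747 + 0.000) = min(1, 0.747) = 0.747
(B ⊕ (A ⊙ A)) ⊕ A = min(1, 0.747 + 0.471) = min(1, 1.218) = 1.000
So the left factor is (B ⊕ (A ⊙ A)) ⊕ A = 1.000.
C ⊙ C = max(0, 0.899 + 0.899 − 1) = max(0, 0.798) = 0.798
B ⊙ (C ⊙ C) = max(0, 0.747 + 0.798 − 1) = max(0, 0.545) = 0.545
So the right-hand bound is B ⊙ (C ⊙ C) = 0.545.
The residuum of the Łukasiewicz t-norm gives the supremum: min(1, 1 − 1.000 + 0.545).
1 − 1.000 + 0.545 = 0.545, so t = min(1, 0.545) = 0.545.
Check: 1.000 ⊙ 0.545 = max(0, 0.545) = 0.545 ≤ 0.545.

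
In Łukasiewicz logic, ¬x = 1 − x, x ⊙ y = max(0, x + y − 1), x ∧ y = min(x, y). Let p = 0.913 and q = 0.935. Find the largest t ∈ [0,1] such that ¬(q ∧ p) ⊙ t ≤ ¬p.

q ∧ p = min(0.935, 0.913) = 0.913
¬(q ∧ p) = 1 − 0.913 = 0.087
So the left factor is ¬(q ∧ p) = 0.087.
¬p = 1 − 0.913 = 0.087
So the right-hand bound is ¬p = 0.087.
The residuum of the Łukasiewicz t-norm gives the supremum: min(1, 1 − 0.087 + 0.087).
1 − 0.087 + 0.087 = 1.000, so t = min(1, 1.000) = 1.000.
Check: 0.087 ⊙ 1.000 = max(0, 0.087) = 0.087 ≤ 0.087.

1.000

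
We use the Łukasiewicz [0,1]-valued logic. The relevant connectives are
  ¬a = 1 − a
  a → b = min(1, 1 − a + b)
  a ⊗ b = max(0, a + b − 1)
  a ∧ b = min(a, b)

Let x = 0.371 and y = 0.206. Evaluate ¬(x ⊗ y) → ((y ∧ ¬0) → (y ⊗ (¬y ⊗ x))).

0.794

x ⊗ y = max(0, 0.371 + 0.206 − 1) = max(0, -0.423) = 0.000
¬(x ⊗ y) = 1 − 0.000 = 1.000
¬0 = 1 − 0.000 = 1.000
y ∧ ¬0 = min(0.206, 1.000) = 0.206
¬y = 1 − 0.206 = 0.794
¬y ⊗ x = max(0, 0.794 + 0.371 − 1) = max(0, 0.165) = 0.165
y ⊗ (¬y ⊗ x) = max(0, 0.206 + 0.165 − 1) = max(0, -0.629) = 0.000
(y ∧ ¬0) → (y ⊗ (¬y ⊗ x)) = min(1, 1 − 0.206 + 0.000) = min(1, 0.794) = 0.794
¬(x ⊗ y) → ((y ∧ ¬0) → (y ⊗ (¬y ⊗ x))) = min(1, 1 − 1.000 + 0.794) = min(1, 0.794) = 0.794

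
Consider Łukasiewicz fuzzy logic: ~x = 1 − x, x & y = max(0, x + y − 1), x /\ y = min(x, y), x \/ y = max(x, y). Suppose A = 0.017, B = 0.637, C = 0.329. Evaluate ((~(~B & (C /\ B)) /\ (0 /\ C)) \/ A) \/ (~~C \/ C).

0.329

~B = 1 − 0.637 = 0.363
C /\ B = min(0.329, 0.637) = 0.329
~B & (C /\ B) = max(0, 0.363 + 0.329 − 1) = max(0, -0.308) = 0.000
~(~B & (C /\ B)) = 1 − 0.000 = 1.000
0 /\ C = min(0.000, 0.329) = 0.000
~(~B & (C /\ B)) /\ (0 /\ C) = min(1.000, 0.000) = 0.000
(~(~B & (C /\ B)) /\ (0 /\ C)) \/ A = max(0.000, 0.017) = 0.017
~C = 1 − 0.329 = 0.671
~~C = 1 − 0.671 = 0.329
~~C \/ C = max(0.329, 0.329) = 0.329
((~(~B & (C /\ B)) /\ (0 /\ C)) \/ A) \/ (~~C \/ C) = max(0.017, 0.329) = 0.329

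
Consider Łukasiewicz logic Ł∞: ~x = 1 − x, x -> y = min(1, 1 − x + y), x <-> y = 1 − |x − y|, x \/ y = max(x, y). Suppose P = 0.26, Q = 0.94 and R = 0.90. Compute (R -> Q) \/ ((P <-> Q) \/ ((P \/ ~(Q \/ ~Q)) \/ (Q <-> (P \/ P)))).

R -> Q = min(1, 1 − 0.90 + 0.94) = min(1, 1.04) = 1.00
P <-> Q = 1 − |0.26 − 0.94| = 1 − 0.68 = 0.32
~Q = 1 − 0.94 = 0.06
Q \/ ~Q = max(0.94, 0.06) = 0.94
~(Q \/ ~Q) = 1 − 0.94 = 0.06
P \/ ~(Q \/ ~Q) = max(0.26, 0.06) = 0.26
P \/ P = max(0.26, 0.26) = 0.26
Q <-> (P \/ P) = 1 − |0.94 − 0.26| = 1 − 0.68 = 0.32
(P \/ ~(Q \/ ~Q)) \/ (Q <-> (P \/ P)) = max(0.26, 0.32) = 0.32
(P <-> Q) \/ ((P \/ ~(Q \/ ~Q)) \/ (Q <-> (P \/ P))) = max(0.32, 0.32) = 0.32
(R -> Q) \/ ((P <-> Q) \/ ((P \/ ~(Q \/ ~Q)) \/ (Q <-> (P \/ P)))) = max(1.00, 0.32) = 1.00

1.00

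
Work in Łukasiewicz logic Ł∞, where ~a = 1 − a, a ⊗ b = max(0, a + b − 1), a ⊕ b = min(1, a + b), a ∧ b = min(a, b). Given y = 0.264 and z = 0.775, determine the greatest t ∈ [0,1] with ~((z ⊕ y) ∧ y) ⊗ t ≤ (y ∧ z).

z ⊕ y = min(1, 0.775 + 0.264) = min(1, 1.039) = 1.000
(z ⊕ y) ∧ y = min(1.000, 0.264) = 0.264
~((z ⊕ y) ∧ y) = 1 − 0.264 = 0.736
So the left factor is ~((z ⊕ y) ∧ y) = 0.736.
y ∧ z = min(0.264, 0.775) = 0.264
So the right-hand bound is y ∧ z = 0.264.
The residuum of the Łukasiewicz t-norm gives the supremum: min(1, 1 − 0.736 + 0.264).
1 − 0.736 + 0.264 = 0.528, so t = min(1, 0.528) = 0.528.
Check: 0.736 ⊗ 0.528 = max(0, 0.264) = 0.264 ≤ 0.264.

0.528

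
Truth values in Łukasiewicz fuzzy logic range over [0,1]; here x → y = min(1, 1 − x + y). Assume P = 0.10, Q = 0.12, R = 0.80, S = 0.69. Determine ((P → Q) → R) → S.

0.89

P → Q = min(1, 1 − 0.10 + 0.12) = min(1, 1.02) = 1.00
(P → Q) → R = min(1, 1 − 1.00 + 0.80) = min(1, 0.80) = 0.80
((P → Q) → R) → S = min(1, 1 − 0.80 + 0.69) = min(1, 0.89) = 0.89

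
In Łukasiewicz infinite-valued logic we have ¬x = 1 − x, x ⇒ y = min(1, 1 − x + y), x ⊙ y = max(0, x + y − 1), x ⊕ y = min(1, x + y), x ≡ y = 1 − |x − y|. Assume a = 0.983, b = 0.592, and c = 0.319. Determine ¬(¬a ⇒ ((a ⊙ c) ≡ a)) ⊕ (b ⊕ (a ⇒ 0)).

¬a = 1 − 0.983 = 0.017
a ⊙ c = max(0, 0.983 + 0.319 − 1) = max(0, 0.302) = 0.302
(a ⊙ c) ≡ a = 1 − |0.302 − 0.983| = 1 − 0.681 = 0.319
¬a ⇒ ((a ⊙ c) ≡ a) = min(1, 1 − 0.017 + 0.319) = min(1, 1.302) = 1.000
¬(¬a ⇒ ((a ⊙ c) ≡ a)) = 1 − 1.000 = 0.000
a ⇒ 0 = min(1, 1 − 0.983 + 0.000) = min(1, 0.017) = 0.017
b ⊕ (a ⇒ 0) = min(1, 0.592 + 0.017) = min(1, 0.609) = 0.609
¬(¬a ⇒ ((a ⊙ c) ≡ a)) ⊕ (b ⊕ (a ⇒ 0)) = min(1, 0.000 + 0.609) = min(1, 0.609) = 0.609

0.609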